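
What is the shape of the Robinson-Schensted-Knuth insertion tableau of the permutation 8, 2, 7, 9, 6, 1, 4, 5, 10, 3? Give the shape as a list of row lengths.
[4, 3, 1, 1, 1]

Row-insert each entry into an empty tableau.

After inserting 8: P = [[8]].
After inserting 2: P = [[2], [8]].
After inserting 7: P = [[2, 7], [8]].
After inserting 9: P = [[2, 7, 9], [8]].
After inserting 6: P = [[2, 6, 9], [7], [8]].
After inserting 1: P = [[1, 6, 9], [2], [7], [8]].
After inserting 4: P = [[1, 4, 9], [2, 6], [7], [8]].
After inserting 5: P = [[1, 4, 5], [2, 6, 9], [7], [8]].
After inserting 10: P = [[1, 4, 5, 10], [2, 6, 9], [7], [8]].
After inserting 3: P = [[1, 3, 5, 10], [2, 4, 9], [6], [7], [8]].

The final insertion tableau P = [[1, 3, 5, 10], [2, 4, 9], [6], [7], [8]] has shape [4, 3, 1, 1, 1].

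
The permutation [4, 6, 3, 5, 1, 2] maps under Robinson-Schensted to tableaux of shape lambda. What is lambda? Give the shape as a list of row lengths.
[2, 2, 2]

Row-insert each entry into an empty tableau.

After inserting 4: P = [[4]].
After inserting 6: P = [[4, 6]].
After inserting 3: P = [[3, 6], [4]].
After inserting 5: P = [[3, 5], [4, 6]].
After inserting 1: P = [[1, 5], [3, 6], [4]].
After inserting 2: P = [[1, 2], [3, 5], [4, 6]].

The final insertion tableau P = [[1, 2], [3, 5], [4, 6]] has shape [2, 2, 2].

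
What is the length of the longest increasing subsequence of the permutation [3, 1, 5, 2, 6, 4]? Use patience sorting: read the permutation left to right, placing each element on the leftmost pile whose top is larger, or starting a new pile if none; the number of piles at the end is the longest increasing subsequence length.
3: new pile. tops = [3]
1: onto pile 1 (replacing 3). tops = [1]
5: new pile. tops = [1, 5]
2: onto pile 2 (replacing 5). tops = [1, 2]
6: new pile. tops = [1, 2, 6]
4: onto pile 3 (replacing 6). tops = [1, 2, 4]

3 piles, so the longest increasing subsequence has length 3.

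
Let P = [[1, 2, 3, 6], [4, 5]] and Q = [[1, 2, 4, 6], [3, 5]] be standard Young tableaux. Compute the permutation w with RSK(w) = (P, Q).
1 4 2 5 3 6

Reverse the RSK construction: for i from n down to 1, find the cell of Q containing i, remove the entry at that cell from P, and reverse-bump it up through P; the value ejected from row 1 is w(i).

Step i=6: Q has 6 at row 1, column 4; remove that cell from P, ejecting 6. So w(6) = 6. P is now [[1, 2, 3], [4, 5]].
Step i=5: Q has 5 at row 2, column 2; remove 5 from row 2 of P and reverse-bump: 5 enters row 1 and ejects 3. So w(5) = 3. P is now [[1, 2, 5], [4]].
Step i=4: Q has 4 at row 1, column 3; remove that cell from P, ejecting 5. So w(4) = 5. P is now [[1, 2], [4]].
Step i=3: Q has 3 at row 2, column 1; remove 4 from row 2 of P and reverse-bump: 4 enters row 1 and ejects 2. So w(3) = 2. P is now [[1, 4]].
Step i=2: Q has 2 at row 1, column 2; remove that cell from P, ejecting 4. So w(2) = 4. P is now [[1]].
Step i=1: Q has 1 at row 1, column 1; remove that cell from P, ejecting 1. So w(1) = 1. P is now [].

So w = 1 4 2 5 3 6.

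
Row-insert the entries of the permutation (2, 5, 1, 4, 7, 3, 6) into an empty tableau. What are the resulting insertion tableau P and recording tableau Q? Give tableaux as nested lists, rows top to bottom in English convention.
Insert each entry of the permutation into P by Schensted row insertion, recording in Q the position of each new cell.

After inserting 2: P = [[2]].
After inserting 5: P = [[2, 5]].
After inserting 1: P = [[1, 5], [2]].
After inserting 4: P = [[1, 4], [2, 5]].
After inserting 7: P = [[1, 4, 7], [2, 5]].
After inserting 3: P = [[1, 3, 7], [2, 4], [5]].
After inserting 6: P = [[1, 3, 6], [2, 4, 7], [5]].

So P = [[1, 3, 6], [2, 4, 7], [5]], Q = [[1, 2, 5], [3, 4, 7], [6]].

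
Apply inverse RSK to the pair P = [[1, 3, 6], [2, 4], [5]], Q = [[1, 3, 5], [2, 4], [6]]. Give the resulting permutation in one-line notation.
Reverse the RSK construction: for i from n down to 1, find the cell of Q containing i, remove the entry at that cell from P, and reverse-bump it up through P; the value ejected from row 1 is w(i).

Step i=6: Q has 6 at row 3, column 1; remove 5 from row 3 of P and reverse-bump: 5 enters row 2 and ejects 4; 4 enters row 1 and ejects 3. So w(6) = 3. P is now [[1, 4, 6], [2, 5]].
Step i=5: Q has 5 at row 1, column 3; remove that cell from P, ejecting 6. So w(5) = 6. P is now [[1, 4], [2, 5]].
Step i=4: Q has 4 at row 2, column 2; remove 5 from row 2 of P and reverse-bump: 5 enters row 1 and ejects 4. So w(4) = 4. P is now [[1, 5], [2]].
Step i=3: Q has 3 at row 1, column 2; remove that cell from P, ejecting 5. So w(3) = 5. P is now [[1], [2]].
Step i=2: Q has 2 at row 2, column 1; remove 2 from row 2 of P and reverse-bump: 2 enters row 1 and ejects 1. So w(2) = 1. P is now [[2]].
Step i=1: Q has 1 at row 1, column 1; remove that cell from P, ejecting 2. So w(1) = 2. P is now [].

So w = 2 1 5 4 6 3.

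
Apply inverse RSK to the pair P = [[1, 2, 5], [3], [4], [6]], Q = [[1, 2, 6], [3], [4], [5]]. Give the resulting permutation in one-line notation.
1 6 4 3 2 5

Reverse the RSK construction: for i from n down to 1, find the cell of Q containing i, remove the entry at that cell from P, and reverse-bump it up through P; the value ejected from row 1 is w(i).

Step i=6: Q has 6 at row 1, column 3; remove that cell from P, ejecting 5. So w(6) = 5. P is now [[1, 2], [3], [4], [6]].
Step i=5: Q has 5 at row 4, column 1; remove 6 from row 4 of P and reverse-bump: 6 enters row 3 and ejects 4; 4 enters row 2 and ejects 3; 3 enters row 1 and ejects 2. So w(5) = 2. P is now [[1, 3], [4], [6]].
Step i=4: Q has 4 at row 3, column 1; remove 6 from row 3 of P and reverse-bump: 6 enters row 2 and ejects 4; 4 enters row 1 and ejects 3. So w(4) = 3. P is now [[1, 4], [6]].
Step i=3: Q has 3 at row 2, column 1; remove 6 from row 2 of P and reverse-bump: 6 enters row 1 and ejects 4. So w(3) = 4. P is now [[1, 6]].
Step i=2: Q has 2 at row 1, column 2; remove that cell from P, ejecting 6. So w(2) = 6. P is now [[1]].
Step i=1: Q has 1 at row 1, column 1; remove that cell from P, ejecting 1. So w(1) = 1. P is now [].

So w = 1 6 4 3 2 5.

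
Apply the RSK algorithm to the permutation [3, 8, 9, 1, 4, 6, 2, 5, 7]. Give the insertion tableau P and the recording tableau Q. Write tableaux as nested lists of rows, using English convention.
Insert each entry of the permutation into P by Schensted row insertion, recording in Q the position of each new cell.

Insert 3: appended to row 1. P = [[3]], Q = [[1]].
Insert 8: appended to row 1. P = [[3, 8]], Q = [[1, 2]].
Insert 9: appended to row 1. P = [[3, 8, 9]], Q = [[1, 2, 3]].
Insert 1: 1 bumps 3 from row 1; 3 starts row 2. P = [[1, 8, 9], [3]], Q = [[1, 2, 3], [4]].
Insert 4: 4 bumps 8 from row 1; 8 appends to row 2. P = [[1, 4, 9], [3, 8]], Q = [[1, 2, 3], [4, 5]].
Insert 6: 6 bumps 9 from row 1; 9 appends to row 2. P = [[1, 4, 6], [3, 8, 9]], Q = [[1, 2, 3], [4, 5, 6]].
Insert 2: 2 bumps 4 from row 1; 4 bumps 8 from row 2; 8 starts row 3. P = [[1, 2, 6], [3, 4, 9], [8]], Q = [[1, 2, 3], [4, 5, 6], [7]].
Insert 5: 5 bumps 6 from row 1; 6 bumps 9 from row 2; 9 appends to row 3. P = [[1, 2, 5], [3, 4, 6], [8, 9]], Q = [[1, 2, 3], [4, 5, 6], [7, 8]].
Insert 7: appended to row 1. P = [[1, 2, 5, 7], [3, 4, 6], [8, 9]], Q = [[1, 2, 3, 9], [4, 5, 6], [7, 8]].

So P = [[1, 2, 5, 7], [3, 4, 6], [8, 9]], Q = [[1, 2, 3, 9], [4, 5, 6], [7, 8]].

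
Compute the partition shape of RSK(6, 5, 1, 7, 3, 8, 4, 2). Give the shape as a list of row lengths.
Row-insert each entry into an empty tableau.

After inserting 6: P = [[6]].
After inserting 5: P = [[5], [6]].
After inserting 1: P = [[1], [5], [6]].
After inserting 7: P = [[1, 7], [5], [6]].
After inserting 3: P = [[1, 3], [5, 7], [6]].
After inserting 8: P = [[1, 3, 8], [5, 7], [6]].
After inserting 4: P = [[1, 3, 4], [5, 7, 8], [6]].
After inserting 2: P = [[1, 2, 4], [3, 7, 8], [5], [6]].

The final insertion tableau P = [[1, 2, 4], [3, 7, 8], [5], [6]] has shape [3, 3, 1, 1].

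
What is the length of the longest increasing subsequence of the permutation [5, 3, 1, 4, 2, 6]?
3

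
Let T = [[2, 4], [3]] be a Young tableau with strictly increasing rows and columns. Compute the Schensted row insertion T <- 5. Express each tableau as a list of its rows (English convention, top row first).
[[2, 4, 5], [3]]

5 is larger than every entry of row 1, so it is appended to row 1. The new tableau is [[2, 4, 5], [3]].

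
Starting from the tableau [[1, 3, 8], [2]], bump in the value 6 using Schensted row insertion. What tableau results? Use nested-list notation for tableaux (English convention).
[[1, 3, 6], [2, 8]]

In row 1, 6 replaces 8 (the leftmost entry greater than 6); 8 is bumped to row 2. 8 is appended to row 2. The new tableau is [[1, 3, 6], [2, 8]].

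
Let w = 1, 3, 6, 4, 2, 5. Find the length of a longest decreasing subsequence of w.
3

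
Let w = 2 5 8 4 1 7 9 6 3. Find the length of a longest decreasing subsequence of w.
4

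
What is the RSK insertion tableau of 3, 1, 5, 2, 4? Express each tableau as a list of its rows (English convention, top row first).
Insert 3: appended to row 1. P = [[3]].
Insert 1: 1 bumps 3 from row 1; 3 starts row 2. P = [[1], [3]].
Insert 5: appended to row 1. P = [[1, 5], [3]].
Insert 2: 2 bumps 5 from row 1; 5 appends to row 2. P = [[1, 2], [3, 5]].
Insert 4: appended to row 1. P = [[1, 2, 4], [3, 5]].

So P = [[1, 2, 4], [3, 5]].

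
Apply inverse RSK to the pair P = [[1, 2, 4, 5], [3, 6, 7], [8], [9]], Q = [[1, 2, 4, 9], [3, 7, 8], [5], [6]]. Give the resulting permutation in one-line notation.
3 9 6 8 7 1 2 4 5

Reverse the RSK construction: for i from n down to 1, find the cell of Q containing i, remove the entry at that cell from P, and reverse-bump it up through P; the value ejected from row 1 is w(i).

Step i=9: Q has 9 at row 1, column 4; remove that cell from P, ejecting 5. So w(9) = 5. P is now [[1, 2, 4], [3, 6, 7], [8], [9]].
Step i=8: Q has 8 at row 2, column 3; remove 7 from row 2 of P and reverse-bump: 7 enters row 1 and ejects 4. So w(8) = 4. P is now [[1, 2, 7], [3, 6], [8], [9]].
Step i=7: Q has 7 at row 2, column 2; remove 6 from row 2 of P and reverse-bump: 6 enters row 1 and ejects 2. So w(7) = 2. P is now [[1, 6, 7], [3], [8], [9]].
Step i=6: Q has 6 at row 4, column 1; remove 9 from row 4 of P and reverse-bump: 9 enters row 3 and ejects 8; 8 enters row 2 and ejects 3; 3 enters row 1 and ejects 1. So w(6) = 1. P is now [[3, 6, 7], [8], [9]].
Step i=5: Q has 5 at row 3, column 1; remove 9 from row 3 of P and reverse-bump: 9 enters row 2 and ejects 8; 8 enters row 1 and ejects 7. So w(5) = 7. P is now [[3, 6, 8], [9]].
Step i=4: Q has 4 at row 1, column 3; remove that cell from P, ejecting 8. So w(4) = 8. P is now [[3, 6], [9]].
Step i=3: Q has 3 at row 2, column 1; remove 9 from row 2 of P and reverse-bump: 9 enters row 1 and ejects 6. So w(3) = 6. P is now [[3, 9]].
Step i=2: Q has 2 at row 1, column 2; remove that cell from P, ejecting 9. So w(2) = 9. P is now [[3]].
Step i=1: Q has 1 at row 1, column 1; remove that cell from P, ejecting 3. So w(1) = 3. P is now [].

So w = 3 9 6 8 7 1 2 4 5.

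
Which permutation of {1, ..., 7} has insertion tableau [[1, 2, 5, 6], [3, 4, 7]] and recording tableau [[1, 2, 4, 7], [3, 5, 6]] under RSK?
Reverse RSK: for i = n, n-1, ..., 1, locate i in Q, remove the corresponding corner cell from P, and reverse-bump its entry up through P; the value ejected from row 1 is w(i).

So w = 3 4 1 7 2 5 6.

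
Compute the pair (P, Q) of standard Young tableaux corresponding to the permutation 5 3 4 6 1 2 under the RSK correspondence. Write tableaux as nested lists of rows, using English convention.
Insert each entry of the permutation into P by Schensted row insertion, recording in Q the position of each new cell.

Insert 5: appended to row 1. P = [[5]], Q = [[1]].
Insert 3: 3 bumps 5 from row 1; 5 starts row 2. P = [[3], [5]], Q = [[1], [2]].
Insert 4: appended to row 1. P = [[3, 4], [5]], Q = [[1, 3], [2]].
Insert 6: appended to row 1. P = [[3, 4, 6], [5]], Q = [[1, 3, 4], [2]].
Insert 1: 1 bumps 3 from row 1; 3 bumps 5 from row 2; 5 starts row 3. P = [[1, 4, 6], [3], [5]], Q = [[1, 3, 4], [2], [5]].
Insert 2: 2 bumps 4 from row 1; 4 appends to row 2. P = [[1, 2, 6], [3, 4], [5]], Q = [[1, 3, 4], [2, 6], [5]].

So P = [[1, 2, 6], [3, 4], [5]], Q = [[1, 3, 4], [2, 6], [5]].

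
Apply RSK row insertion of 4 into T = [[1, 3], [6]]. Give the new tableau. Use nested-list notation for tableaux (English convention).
4 is larger than every entry of row 1, so it is appended to row 1. The new tableau is [[1, 3, 4], [6]].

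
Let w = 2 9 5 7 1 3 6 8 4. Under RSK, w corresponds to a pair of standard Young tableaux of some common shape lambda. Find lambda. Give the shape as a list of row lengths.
Row-insert each entry into an empty tableau.

After inserting 2: P = [[2]].
After inserting 9: P = [[2, 9]].
After inserting 5: P = [[2, 5], [9]].
After inserting 7: P = [[2, 5, 7], [9]].
After inserting 1: P = [[1, 5, 7], [2], [9]].
After inserting 3: P = [[1, 3, 7], [2, 5], [9]].
After inserting 6: P = [[1, 3, 6], [2, 5, 7], [9]].
After inserting 8: P = [[1, 3, 6, 8], [2, 5, 7], [9]].
After inserting 4: P = [[1, 3, 4, 8], [2, 5, 6], [7], [9]].

The final insertion tableau P = [[1, 3, 4, 8], [2, 5, 6], [7], [9]] has shape [4, 3, 1, 1].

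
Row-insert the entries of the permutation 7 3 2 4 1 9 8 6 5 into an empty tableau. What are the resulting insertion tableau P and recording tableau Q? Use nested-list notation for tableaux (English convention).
Insert each entry of the permutation into P by Schensted row insertion, recording in Q the position of each new cell.

Insert 7: appended to row 1. P = [[7]].
Insert 3: 3 bumps 7 from row 1; 7 starts row 2. P = [[3], [7]].
Insert 2: 2 bumps 3 from row 1; 3 bumps 7 from row 2; 7 starts row 3. P = [[2], [3], [7]].
Insert 4: appended to row 1. P = [[2, 4], [3], [7]].
Insert 1: 1 bumps 2 from row 1; 2 bumps 3 from row 2; 3 bumps 7 from row 3; 7 starts row 4. P = [[1, 4], [2], [3], [7]].
Insert 9: appended to row 1. P = [[1, 4, 9], [2], [3], [7]].
Insert 8: 8 bumps 9 from row 1; 9 appends to row 2. P = [[1, 4, 8], [2, 9], [3], [7]].
Insert 6: 6 bumps 8 from row 1; 8 bumps 9 from row 2; 9 appends to row 3. P = [[1, 4, 6], [2, 8], [3, 9], [7]].
Insert 5: 5 bumps 6 from row 1; 6 bumps 8 from row 2; 8 bumps 9 from row 3; 9 appends to row 4. P = [[1, 4, 5], [2, 6], [3, 8], [7, 9]].

So P = [[1, 4, 5], [2, 6], [3, 8], [7, 9]], Q = [[1, 4, 6], [2, 7], [3, 8], [5, 9]].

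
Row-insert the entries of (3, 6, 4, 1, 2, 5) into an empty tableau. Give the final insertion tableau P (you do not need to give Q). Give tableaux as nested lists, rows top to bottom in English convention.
Insert 3: appended to row 1. P = [[3]].
Insert 6: appended to row 1. P = [[3, 6]].
Insert 4: 4 bumps 6 from row 1; 6 starts row 2. P = [[3, 4], [6]].
Insert 1: 1 bumps 3 from row 1; 3 bumps 6 from row 2; 6 starts row 3. P = [[1, 4], [3], [6]].
Insert 2: 2 bumps 4 from row 1; 4 appends to row 2. P = [[1, 2], [3, 4], [6]].
Insert 5: appended to row 1. P = [[1, 2, 5], [3, 4], [6]].

So P = [[1, 2, 5], [3, 4], [6]].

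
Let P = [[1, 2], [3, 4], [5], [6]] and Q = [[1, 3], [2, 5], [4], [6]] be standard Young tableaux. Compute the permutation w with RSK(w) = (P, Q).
6 3 5 1 4 2

Reverse RSK: for i = n, n-1, ..., 1, locate i in Q, remove the corresponding corner cell from P, and reverse-bump its entry up through P; the value ejected from row 1 is w(i).

So w = 6 3 5 1 4 2.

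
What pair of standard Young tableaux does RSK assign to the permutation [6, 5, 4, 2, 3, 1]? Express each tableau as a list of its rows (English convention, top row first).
P = [[1, 3], [2], [4], [5], [6]], Q = [[1, 5], [2], [3], [4], [6]]

Insert each entry of the permutation into P by Schensted row insertion, recording in Q the position of each new cell.

After inserting 6: P = [[6]].
After inserting 5: P = [[5], [6]].
After inserting 4: P = [[4], [5], [6]].
After inserting 2: P = [[2], [4], [5], [6]].
After inserting 3: P = [[2, 3], [4], [5], [6]].
After inserting 1: P = [[1, 3], [2], [4], [5], [6]].

So P = [[1, 3], [2], [4], [5], [6]], Q = [[1, 5], [2], [3], [4], [6]].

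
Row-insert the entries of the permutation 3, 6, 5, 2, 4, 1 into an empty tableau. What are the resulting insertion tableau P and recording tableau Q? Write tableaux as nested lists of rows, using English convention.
P = [[1, 4], [2, 5], [3], [6]], Q = [[1, 2], [3, 5], [4], [6]]

Insert each entry of the permutation into P by Schensted row insertion, recording in Q the position of each new cell.

Insert 3: appended to row 1. P = [[3]], Q = [[1]].
Insert 6: appended to row 1. P = [[3, 6]], Q = [[1, 2]].
Insert 5: 5 bumps 6 from row 1; 6 starts row 2. P = [[3, 5], [6]], Q = [[1, 2], [3]].
Insert 2: 2 bumps 3 from row 1; 3 bumps 6 from row 2; 6 starts row 3. P = [[2, 5], [3], [6]], Q = [[1, 2], [3], [4]].
Insert 4: 4 bumps 5 from row 1; 5 appends to row 2. P = [[2, 4], [3, 5], [6]], Q = [[1, 2], [3, 5], [4]].
Insert 1: 1 bumps 2 from row 1; 2 bumps 3 from row 2; 3 bumps 6 from row 3; 6 starts row 4. P = [[1, 4], [2, 5], [3], [6]], Q = [[1, 2], [3, 5], [4], [6]].

So P = [[1, 4], [2, 5], [3], [6]], Q = [[1, 2], [3, 5], [4], [6]].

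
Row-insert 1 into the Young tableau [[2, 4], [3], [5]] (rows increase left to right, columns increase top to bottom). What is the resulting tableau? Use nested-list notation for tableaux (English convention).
[[1, 4], [2], [3], [5]]

In row 1, 1 replaces 2 (the leftmost entry greater than 1); 2 is bumped to row 2. In row 2, 2 replaces 3 (the leftmost entry greater than 2); 3 is bumped to row 3. In row 3, 3 replaces 5 (the leftmost entry greater than 3); 5 is bumped to row 4. 5 starts a new row 4. The new tableau is [[1, 4], [2], [3], [5]].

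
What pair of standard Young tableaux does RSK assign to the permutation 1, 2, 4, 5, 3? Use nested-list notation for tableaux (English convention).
P = [[1, 2, 3, 5], [4]], Q = [[1, 2, 3, 4], [5]]

Insert each entry of the permutation into P by Schensted row insertion, recording in Q the position of each new cell.

Insert 1: appended to row 1. P = [[1]].
Insert 2: appended to row 1. P = [[1, 2]].
Insert 4: appended to row 1. P = [[1, 2, 4]].
Insert 5: appended to row 1. P = [[1, 2, 4, 5]].
Insert 3: 3 bumps 4 from row 1; 4 starts row 2. P = [[1, 2, 3, 5], [4]].

So P = [[1, 2, 3, 5], [4]], Q = [[1, 2, 3, 4], [5]].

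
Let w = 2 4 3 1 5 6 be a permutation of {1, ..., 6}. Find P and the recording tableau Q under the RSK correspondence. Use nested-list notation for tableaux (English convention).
Insert each entry of the permutation into P by Schensted row insertion, recording in Q the position of each new cell.

After inserting 2: P = [[2]].
After inserting 4: P = [[2, 4]].
After inserting 3: P = [[2, 3], [4]].
After inserting 1: P = [[1, 3], [2], [4]].
After inserting 5: P = [[1, 3, 5], [2], [4]].
After inserting 6: P = [[1, 3, 5, 6], [2], [4]].

So P = [[1, 3, 5, 6], [2], [4]], Q = [[1, 2, 5, 6], [3], [4]].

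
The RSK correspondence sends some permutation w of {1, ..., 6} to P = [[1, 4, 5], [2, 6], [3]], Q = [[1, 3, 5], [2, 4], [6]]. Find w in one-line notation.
Reverse the RSK construction: for i from n down to 1, find the cell of Q containing i, remove the entry at that cell from P, and reverse-bump it up through P; the value ejected from row 1 is w(i).

Step i=6: Q has 6 at row 3, column 1; remove 3 from row 3 of P and reverse-bump: 3 enters row 2 and ejects 2; 2 enters row 1 and ejects 1. So w(6) = 1. P is now [[2, 4, 5], [3, 6]].
Step i=5: Q has 5 at row 1, column 3; remove that cell from P, ejecting 5. So w(5) = 5. P is now [[2, 4], [3, 6]].
Step i=4: Q has 4 at row 2, column 2; remove 6 from row 2 of P and reverse-bump: 6 enters row 1 and ejects 4. So w(4) = 4. P is now [[2, 6], [3]].
Step i=3: Q has 3 at row 1, column 2; remove that cell from P, ejecting 6. So w(3) = 6. P is now [[2], [3]].
Step i=2: Q has 2 at row 2, column 1; remove 3 from row 2 of P and reverse-bump: 3 enters row 1 and ejects 2. So w(2) = 2. P is now [[3]].
Step i=1: Q has 1 at row 1, column 1; remove that cell from P, ejecting 3. So w(1) = 3. P is now [].

So w = 3 2 6 4 5 1.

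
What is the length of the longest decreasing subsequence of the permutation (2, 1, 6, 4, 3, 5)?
3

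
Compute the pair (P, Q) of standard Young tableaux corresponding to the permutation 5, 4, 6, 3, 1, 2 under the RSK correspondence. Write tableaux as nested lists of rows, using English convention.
P = [[1, 2], [3, 6], [4], [5]], Q = [[1, 3], [2, 6], [4], [5]]

Insert each entry of the permutation into P by Schensted row insertion, recording in Q the position of each new cell.

Insert 5: appended to row 1. P = [[5]].
Insert 4: 4 bumps 5 from row 1; 5 starts row 2. P = [[4], [5]].
Insert 6: appended to row 1. P = [[4, 6], [5]].
Insert 3: 3 bumps 4 from row 1; 4 bumps 5 from row 2; 5 starts row 3. P = [[3, 6], [4], [5]].
Insert 1: 1 bumps 3 from row 1; 3 bumps 4 from row 2; 4 bumps 5 from row 3; 5 starts row 4. P = [[1, 6], [3], [4], [5]].
Insert 2: 2 bumps 6 from row 1; 6 appends to row 2. P = [[1, 2], [3, 6], [4], [5]].

So P = [[1, 2], [3, 6], [4], [5]], Q = [[1, 3], [2, 6], [4], [5]].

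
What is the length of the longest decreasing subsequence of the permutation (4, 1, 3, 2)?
3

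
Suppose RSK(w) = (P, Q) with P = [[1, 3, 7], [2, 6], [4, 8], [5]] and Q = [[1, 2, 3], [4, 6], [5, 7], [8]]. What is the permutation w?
Reverse RSK: for i = n, n-1, ..., 1, locate i in Q, remove the corresponding corner cell from P, and reverse-bump its entry up through P; the value ejected from row 1 is w(i).

So w = 5 6 8 4 2 7 3 1.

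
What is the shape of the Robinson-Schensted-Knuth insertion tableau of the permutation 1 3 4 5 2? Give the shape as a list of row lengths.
[4, 1]

Row-insert each entry into an empty tableau.

After inserting 1: P = [[1]].
After inserting 3: P = [[1, 3]].
After inserting 4: P = [[1, 3, 4]].
After inserting 5: P = [[1, 3, 4, 5]].
After inserting 2: P = [[1, 2, 4, 5], [3]].

The final insertion tableau P = [[1, 2, 4, 5], [3]] has shape [4, 1].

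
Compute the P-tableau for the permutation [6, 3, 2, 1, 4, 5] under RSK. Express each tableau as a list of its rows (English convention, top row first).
P = [[1, 4, 5], [2], [3], [6]]

Insert 6: appended to row 1. P = [[6]].
Insert 3: 3 bumps 6 from row 1; 6 starts row 2. P = [[3], [6]].
Insert 2: 2 bumps 3 from row 1; 3 bumps 6 from row 2; 6 starts row 3. P = [[2], [3], [6]].
Insert 1: 1 bumps 2 from row 1; 2 bumps 3 from row 2; 3 bumps 6 from row 3; 6 starts row 4. P = [[1], [2], [3], [6]].
Insert 4: appended to row 1. P = [[1, 4], [2], [3], [6]].
Insert 5: appended to row 1. P = [[1, 4, 5], [2], [3], [6]].

So P = [[1, 4, 5], [2], [3], [6]].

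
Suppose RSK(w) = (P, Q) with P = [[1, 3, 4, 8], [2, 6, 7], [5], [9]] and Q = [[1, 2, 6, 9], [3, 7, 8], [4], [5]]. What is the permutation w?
5 9 6 2 1 7 3 4 8

Reverse the RSK construction: for i from n down to 1, find the cell of Q containing i, remove the entry at that cell from P, and reverse-bump it up through P; the value ejected from row 1 is w(i).

Step i=9: Q has 9 at row 1, column 4; remove that cell from P, ejecting 8. So w(9) = 8. P is now [[1, 3, 4], [2, 6, 7], [5], [9]].
Step i=8: Q has 8 at row 2, column 3; remove 7 from row 2 of P and reverse-bump: 7 enters row 1 and ejects 4. So w(8) = 4. P is now [[1, 3, 7], [2, 6], [5], [9]].
Step i=7: Q has 7 at row 2, column 2; remove 6 from row 2 of P and reverse-bump: 6 enters row 1 and ejects 3. So w(7) = 3. P is now [[1, 6, 7], [2], [5], [9]].
Step i=6: Q has 6 at row 1, column 3; remove that cell from P, ejecting 7. So w(6) = 7. P is now [[1, 6], [2], [5], [9]].
Step i=5: Q has 5 at row 4, column 1; remove 9 from row 4 of P and reverse-bump: 9 enters row 3 and ejects 5; 5 enters row 2 and ejects 2; 2 enters row 1 and ejects 1. So w(5) = 1. P is now [[2, 6], [5], [9]].
Step i=4: Q has 4 at row 3, column 1; remove 9 from row 3 of P and reverse-bump: 9 enters row 2 and ejects 5; 5 enters row 1 and ejects 2. So w(4) = 2. P is now [[5, 6], [9]].
Step i=3: Q has 3 at row 2, column 1; remove 9 from row 2 of P and reverse-bump: 9 enters row 1 and ejects 6. So w(3) = 6. P is now [[5, 9]].
Step i=2: Q has 2 at row 1, column 2; remove that cell from P, ejecting 9. So w(2) = 9. P is now [[5]].
Step i=1: Q has 1 at row 1, column 1; remove that cell from P, ejecting 5. So w(1) = 5. P is now [].

So w = 5 9 6 2 1 7 3 4 8.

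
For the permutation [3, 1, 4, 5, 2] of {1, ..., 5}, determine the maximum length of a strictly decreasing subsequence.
2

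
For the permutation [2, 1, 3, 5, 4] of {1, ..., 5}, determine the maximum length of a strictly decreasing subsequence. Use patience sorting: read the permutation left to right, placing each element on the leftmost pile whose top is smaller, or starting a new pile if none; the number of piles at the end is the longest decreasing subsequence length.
2

2: new pile. tops = [2]
1: new pile. tops = [2, 1]
3: onto pile 1 (replacing 2). tops = [3, 1]
5: onto pile 1 (replacing 3). tops = [5, 1]
4: onto pile 2 (replacing 1). tops = [5, 4]

2 piles, so the longest decreasing subsequence has length 2.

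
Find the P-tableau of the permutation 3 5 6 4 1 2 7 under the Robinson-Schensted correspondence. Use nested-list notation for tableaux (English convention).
Insert 3: appended to row 1. P = [[3]].
Insert 5: appended to row 1. P = [[3, 5]].
Insert 6: appended to row 1. P = [[3, 5, 6]].
Insert 4: 4 bumps 5 from row 1; 5 starts row 2. P = [[3, 4, 6], [5]].
Insert 1: 1 bumps 3 from row 1; 3 bumps 5 from row 2; 5 starts row 3. P = [[1, 4, 6], [3], [5]].
Insert 2: 2 bumps 4 from row 1; 4 appends to row 2. P = [[1, 2, 6], [3, 4], [5]].
Insert 7: appended to row 1. P = [[1, 2, 6, 7], [3, 4], [5]].

So P = [[1, 2, 6, 7], [3, 4], [5]].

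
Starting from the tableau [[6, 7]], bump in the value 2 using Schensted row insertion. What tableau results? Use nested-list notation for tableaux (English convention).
In row 1, 2 replaces 6 (the leftmost entry greater than 2); 6 is bumped to row 2. 6 starts a new row 2. The new tableau is [[2, 7], [6]].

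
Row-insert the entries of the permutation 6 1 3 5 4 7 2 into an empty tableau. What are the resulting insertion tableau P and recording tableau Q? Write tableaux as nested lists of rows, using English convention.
Insert each entry of the permutation into P by Schensted row insertion, recording in Q the position of each new cell.

Insert 6: appended to row 1. P = [[6]], Q = [[1]].
Insert 1: 1 bumps 6 from row 1; 6 starts row 2. P = [[1], [6]], Q = [[1], [2]].
Insert 3: appended to row 1. P = [[1, 3], [6]], Q = [[1, 3], [2]].
Insert 5: appended to row 1. P = [[1, 3, 5], [6]], Q = [[1, 3, 4], [2]].
Insert 4: 4 bumps 5 from row 1; 5 bumps 6 from row 2; 6 starts row 3. P = [[1, 3, 4], [5], [6]], Q = [[1, 3, 4], [2], [5]].
Insert 7: appended to row 1. P = [[1, 3, 4, 7], [5], [6]], Q = [[1, 3, 4, 6], [2], [5]].
Insert 2: 2 bumps 3 from row 1; 3 bumps 5 from row 2; 5 bumps 6 from row 3; 6 starts row 4. P = [[1, 2, 4, 7], [3], [5], [6]], Q = [[1, 3, 4, 6], [2], [5], [7]].

So P = [[1, 2, 4, 7], [3], [5], [6]], Q = [[1, 3, 4, 6], [2], [5], [7]].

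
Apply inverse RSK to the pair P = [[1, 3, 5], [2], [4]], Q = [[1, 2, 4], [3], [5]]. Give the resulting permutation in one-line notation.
Reverse the RSK construction: for i from n down to 1, find the cell of Q containing i, remove the entry at that cell from P, and reverse-bump it up through P; the value ejected from row 1 is w(i).

Step i=5: Q has 5 at row 3, column 1; remove 4 from row 3 of P and reverse-bump: 4 enters row 2 and ejects 2; 2 enters row 1 and ejects 1. So w(5) = 1. P is now [[2, 3, 5], [4]].
Step i=4: Q has 4 at row 1, column 3; remove that cell from P, ejecting 5. So w(4) = 5. P is now [[2, 3], [4]].
Step i=3: Q has 3 at row 2, column 1; remove 4 from row 2 of P and reverse-bump: 4 enters row 1 and ejects 3. So w(3) = 3. P is now [[2, 4]].
Step i=2: Q has 2 at row 1, column 2; remove that cell from P, ejecting 4. So w(2) = 4. P is now [[2]].
Step i=1: Q has 1 at row 1, column 1; remove that cell from P, ejecting 2. So w(1) = 2. P is now [].

So w = 2 4 3 5 1.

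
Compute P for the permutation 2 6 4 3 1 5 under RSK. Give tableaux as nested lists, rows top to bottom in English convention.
Insert 2: appended to row 1. P = [[2]].
Insert 6: appended to row 1. P = [[2, 6]].
Insert 4: 4 bumps 6 from row 1; 6 starts row 2. P = [[2, 4], [6]].
Insert 3: 3 bumps 4 from row 1; 4 bumps 6 from row 2; 6 starts row 3. P = [[2, 3], [4], [6]].
Insert 1: 1 bumps 2 from row 1; 2 bumps 4 from row 2; 4 bumps 6 from row 3; 6 starts row 4. P = [[1, 3], [2], [4], [6]].
Insert 5: appended to row 1. P = [[1, 3, 5], [2], [4], [6]].

So P = [[1, 3, 5], [2], [4], [6]].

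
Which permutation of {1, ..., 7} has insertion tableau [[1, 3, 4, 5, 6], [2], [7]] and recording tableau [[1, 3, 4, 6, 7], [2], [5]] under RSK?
7 2 3 4 1 5 6

Reverse RSK: for i = n, n-1, ..., 1, locate i in Q, remove the corresponding corner cell from P, and reverse-bump its entry up through P; the value ejected from row 1 is w(i).

So w = 7 2 3 4 1 5 6.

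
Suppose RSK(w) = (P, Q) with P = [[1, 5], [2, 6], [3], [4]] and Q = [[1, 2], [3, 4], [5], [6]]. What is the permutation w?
Reverse the RSK construction: for i from n down to 1, find the cell of Q containing i, remove the entry at that cell from P, and reverse-bump it up through P; the value ejected from row 1 is w(i).

Step i=6: Q has 6 at row 4, column 1; remove 4 from row 4 of P and reverse-bump: 4 enters row 3 and ejects 3; 3 enters row 2 and ejects 2; 2 enters row 1 and ejects 1. So w(6) = 1. P is now [[2, 5], [3, 6], [4]].
Step i=5: Q has 5 at row 3, column 1; remove 4 from row 3 of P and reverse-bump: 4 enters row 2 and ejects 3; 3 enters row 1 and ejects 2. So w(5) = 2. P is now [[3, 5], [4, 6]].
Step i=4: Q has 4 at row 2, column 2; remove 6 from row 2 of P and reverse-bump: 6 enters row 1 and ejects 5. So w(4) = 5. P is now [[3, 6], [4]].
Step i=3: Q has 3 at row 2, column 1; remove 4 from row 2 of P and reverse-bump: 4 enters row 1 and ejects 3. So w(3) = 3. P is now [[4, 6]].
Step i=2: Q has 2 at row 1, column 2; remove that cell from P, ejecting 6. So w(2) = 6. P is now [[4]].
Step i=1: Q has 1 at row 1, column 1; remove that cell from P, ejecting 4. So w(1) = 4. P is now [].

So w = 4 6 3 5 2 1.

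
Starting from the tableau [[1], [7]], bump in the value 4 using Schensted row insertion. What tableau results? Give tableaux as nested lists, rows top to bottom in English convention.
4 is larger than every entry of row 1, so it is appended to row 1. The new tableau is [[1, 4], [7]].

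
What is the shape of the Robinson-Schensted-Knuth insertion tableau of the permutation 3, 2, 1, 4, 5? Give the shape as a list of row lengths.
Row-insert each entry into an empty tableau.

After inserting 3: P = [[3]].
After inserting 2: P = [[2], [3]].
After inserting 1: P = [[1], [2], [3]].
After inserting 4: P = [[1, 4], [2], [3]].
After inserting 5: P = [[1, 4, 5], [2], [3]].

The final insertion tableau P = [[1, 4, 5], [2], [3]] has shape [3, 1, 1].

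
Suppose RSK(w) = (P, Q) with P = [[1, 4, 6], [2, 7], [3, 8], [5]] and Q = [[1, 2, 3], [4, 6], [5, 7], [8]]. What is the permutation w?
3 5 8 4 2 7 6 1

Reverse the RSK construction: for i from n down to 1, find the cell of Q containing i, remove the entry at that cell from P, and reverse-bump it up through P; the value ejected from row 1 is w(i).

Step i=8: Q has 8 at row 4, column 1; remove 5 from row 4 of P and reverse-bump: 5 enters row 3 and ejects 3; 3 enters row 2 and ejects 2; 2 enters row 1 and ejects 1. So w(8) = 1. P is now [[2, 4, 6], [3, 7], [5, 8]].
Step i=7: Q has 7 at row 3, column 2; remove 8 from row 3 of P and reverse-bump: 8 enters row 2 and ejects 7; 7 enters row 1 and ejects 6. So w(7) = 6. P is now [[2, 4, 7], [3, 8], [5]].
Step i=6: Q has 6 at row 2, column 2; remove 8 from row 2 of P and reverse-bump: 8 enters row 1 and ejects 7. So w(6) = 7. P is now [[2, 4, 8], [3], [5]].
Step i=5: Q has 5 at row 3, column 1; remove 5 from row 3 of P and reverse-bump: 5 enters row 2 and ejects 3; 3 enters row 1 and ejects 2. So w(5) = 2. P is now [[3, 4, 8], [5]].
Step i=4: Q has 4 at row 2, column 1; remove 5 from row 2 of P and reverse-bump: 5 enters row 1 and ejects 4. So w(4) = 4. P is now [[3, 5, 8]].
Step i=3: Q has 3 at row 1, column 3; remove that cell from P, ejecting 8. So w(3) = 8. P is now [[3, 5]].
Step i=2: Q has 2 at row 1, column 2; remove that cell from P, ejecting 5. So w(2) = 5. P is now [[3]].
Step i=1: Q has 1 at row 1, column 1; remove that cell from P, ejecting 3. So w(1) = 3. P is now [].

So w = 3 5 8 4 2 7 6 1.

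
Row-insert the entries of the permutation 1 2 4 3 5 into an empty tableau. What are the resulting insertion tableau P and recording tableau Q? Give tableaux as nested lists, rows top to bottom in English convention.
Insert each entry of the permutation into P by Schensted row insertion, recording in Q the position of each new cell.

Insert 1: appended to row 1. P = [[1]].
Insert 2: appended to row 1. P = [[1, 2]].
Insert 4: appended to row 1. P = [[1, 2, 4]].
Insert 3: 3 bumps 4 from row 1; 4 starts row 2. P = [[1, 2, 3], [4]].
Insert 5: appended to row 1. P = [[1, 2, 3, 5], [4]].

So P = [[1, 2, 3, 5], [4]], Q = [[1, 2, 3, 5], [4]].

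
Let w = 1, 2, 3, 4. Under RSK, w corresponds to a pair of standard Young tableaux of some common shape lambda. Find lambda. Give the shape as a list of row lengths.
[4]

Row-insert each entry into an empty tableau.

After inserting 1: P = [[1]].
After inserting 2: P = [[1, 2]].
After inserting 3: P = [[1, 2, 3]].
After inserting 4: P = [[1, 2, 3, 4]].

The final insertion tableau P = [[1, 2, 3, 4]] has shape [4].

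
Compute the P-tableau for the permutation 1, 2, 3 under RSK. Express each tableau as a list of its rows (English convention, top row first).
P = [[1, 2, 3]]

Insert 1: appended to row 1. P = [[1]].
Insert 2: appended to row 1. P = [[1, 2]].
Insert 3: appended to row 1. P = [[1, 2, 3]].

So P = [[1, 2, 3]].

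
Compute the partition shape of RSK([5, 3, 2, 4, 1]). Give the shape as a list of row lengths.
Row-insert each entry into an empty tableau.

After inserting 5: P = [[5]].
After inserting 3: P = [[3], [5]].
After inserting 2: P = [[2], [3], [5]].
After inserting 4: P = [[2, 4], [3], [5]].
After inserting 1: P = [[1, 4], [2], [3], [5]].

The final insertion tableau P = [[1, 4], [2], [3], [5]] has shape [2, 1, 1, 1].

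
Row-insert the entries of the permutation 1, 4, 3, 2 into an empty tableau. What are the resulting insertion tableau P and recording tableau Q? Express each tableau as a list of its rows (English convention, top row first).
P = [[1, 2], [3], [4]], Q = [[1, 2], [3], [4]]

Insert each entry of the permutation into P by Schensted row insertion, recording in Q the position of each new cell.

After inserting 1: P = [[1]].
After inserting 4: P = [[1, 4]].
After inserting 3: P = [[1, 3], [4]].
After inserting 2: P = [[1, 2], [3], [4]].

So P = [[1, 2], [3], [4]], Q = [[1, 2], [3], [4]].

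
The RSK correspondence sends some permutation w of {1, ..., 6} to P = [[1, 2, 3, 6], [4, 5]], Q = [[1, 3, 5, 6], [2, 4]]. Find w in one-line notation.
4 1 5 2 3 6

Reverse the RSK construction: for i from n down to 1, find the cell of Q containing i, remove the entry at that cell from P, and reverse-bump it up through P; the value ejected from row 1 is w(i).

Step i=6: Q has 6 at row 1, column 4; remove that cell from P, ejecting 6. So w(6) = 6. P is now [[1, 2, 3], [4, 5]].
Step i=5: Q has 5 at row 1, column 3; remove that cell from P, ejecting 3. So w(5) = 3. P is now [[1, 2], [4, 5]].
Step i=4: Q has 4 at row 2, column 2; remove 5 from row 2 of P and reverse-bump: 5 enters row 1 and ejects 2. So w(4) = 2. P is now [[1, 5], [4]].
Step i=3: Q has 3 at row 1, column 2; remove that cell from P, ejecting 5. So w(3) = 5. P is now [[1], [4]].
Step i=2: Q has 2 at row 2, column 1; remove 4 from row 2 of P and reverse-bump: 4 enters row 1 and ejects 1. So w(2) = 1. P is now [[4]].
Step i=1: Q has 1 at row 1, column 1; remove that cell from P, ejecting 4. So w(1) = 4. P is now [].

So w = 4 1 5 2 3 6.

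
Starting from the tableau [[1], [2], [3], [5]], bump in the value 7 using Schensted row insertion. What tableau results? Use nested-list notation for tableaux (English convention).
[[1, 7], [2], [3], [5]]

7 is larger than every entry of row 1, so it is appended to row 1. The new tableau is [[1, 7], [2], [3], [5]].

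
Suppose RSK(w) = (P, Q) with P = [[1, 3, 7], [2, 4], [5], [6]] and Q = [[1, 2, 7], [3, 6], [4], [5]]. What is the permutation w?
Reverse the RSK construction: for i from n down to 1, find the cell of Q containing i, remove the entry at that cell from P, and reverse-bump it up through P; the value ejected from row 1 is w(i).

Step i=7: Q has 7 at row 1, column 3; remove that cell from P, ejecting 7. So w(7) = 7. P is now [[1, 3], [2, 4], [5], [6]].
Step i=6: Q has 6 at row 2, column 2; remove 4 from row 2 of P and reverse-bump: 4 enters row 1 and ejects 3. So w(6) = 3. P is now [[1, 4], [2], [5], [6]].
Step i=5: Q has 5 at row 4, column 1; remove 6 from row 4 of P and reverse-bump: 6 enters row 3 and ejects 5; 5 enters row 2 and ejects 2; 2 enters row 1 and ejects 1. So w(5) = 1. P is now [[2, 4], [5], [6]].
Step i=4: Q has 4 at row 3, column 1; remove 6 from row 3 of P and reverse-bump: 6 enters row 2 and ejects 5; 5 enters row 1 and ejects 4. So w(4) = 4. P is now [[2, 5], [6]].
Step i=3: Q has 3 at row 2, column 1; remove 6 from row 2 of P and reverse-bump: 6 enters row 1 and ejects 5. So w(3) = 5. P is now [[2, 6]].
Step i=2: Q has 2 at row 1, column 2; remove that cell from P, ejecting 6. So w(2) = 6. P is now [[2]].
Step i=1: Q has 1 at row 1, column 1; remove that cell from P, ejecting 2. So w(1) = 2. P is now [].

So w = 2 6 5 4 1 3 7.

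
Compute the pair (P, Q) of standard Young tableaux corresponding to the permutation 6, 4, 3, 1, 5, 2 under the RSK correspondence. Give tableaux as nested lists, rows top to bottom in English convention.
Insert each entry of the permutation into P by Schensted row insertion, recording in Q the position of each new cell.

Insert 6: appended to row 1. P = [[6]].
Insert 4: 4 bumps 6 from row 1; 6 starts row 2. P = [[4], [6]].
Insert 3: 3 bumps 4 from row 1; 4 bumps 6 from row 2; 6 starts row 3. P = [[3], [4], [6]].
Insert 1: 1 bumps 3 from row 1; 3 bumps 4 from row 2; 4 bumps 6 from row 3; 6 starts row 4. P = [[1], [3], [4], [6]].
Insert 5: appended to row 1. P = [[1, 5], [3], [4], [6]].
Insert 2: 2 bumps 5 from row 1; 5 appends to row 2. P = [[1, 2], [3, 5], [4], [6]].

So P = [[1, 2], [3, 5], [4], [6]], Q = [[1, 5], [2, 6], [3], [4]].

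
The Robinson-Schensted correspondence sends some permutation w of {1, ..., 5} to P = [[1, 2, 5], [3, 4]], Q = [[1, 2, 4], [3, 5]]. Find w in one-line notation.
Reverse the RSK construction: for i from n down to 1, find the cell of Q containing i, remove the entry at that cell from P, and reverse-bump it up through P; the value ejected from row 1 is w(i).

Step i=5: Q has 5 at row 2, column 2; remove 4 from row 2 of P and reverse-bump: 4 enters row 1 and ejects 2. So w(5) = 2. P is now [[1, 4, 5], [3]].
Step i=4: Q has 4 at row 1, column 3; remove that cell from P, ejecting 5. So w(4) = 5. P is now [[1, 4], [3]].
Step i=3: Q has 3 at row 2, column 1; remove 3 from row 2 of P and reverse-bump: 3 enters row 1 and ejects 1. So w(3) = 1. P is now [[3, 4]].
Step i=2: Q has 2 at row 1, column 2; remove that cell from P, ejecting 4. So w(2) = 4. P is now [[3]].
Step i=1: Q has 1 at row 1, column 1; remove that cell from P, ejecting 3. So w(1) = 3. P is now [].

So w = 3 4 1 5 2.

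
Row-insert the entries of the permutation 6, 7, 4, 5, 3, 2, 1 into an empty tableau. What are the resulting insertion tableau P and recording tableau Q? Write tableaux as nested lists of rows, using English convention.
Insert each entry of the permutation into P by Schensted row insertion, recording in Q the position of each new cell.

After inserting 6: P = [[6]].
After inserting 7: P = [[6, 7]].
After inserting 4: P = [[4, 7], [6]].
After inserting 5: P = [[4, 5], [6, 7]].
After inserting 3: P = [[3, 5], [4, 7], [6]].
After inserting 2: P = [[2, 5], [3, 7], [4], [6]].
After inserting 1: P = [[1, 5], [2, 7], [3], [4], [6]].

So P = [[1, 5], [2, 7], [3], [4], [6]], Q = [[1, 2], [3, 4], [5], [6], [7]].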